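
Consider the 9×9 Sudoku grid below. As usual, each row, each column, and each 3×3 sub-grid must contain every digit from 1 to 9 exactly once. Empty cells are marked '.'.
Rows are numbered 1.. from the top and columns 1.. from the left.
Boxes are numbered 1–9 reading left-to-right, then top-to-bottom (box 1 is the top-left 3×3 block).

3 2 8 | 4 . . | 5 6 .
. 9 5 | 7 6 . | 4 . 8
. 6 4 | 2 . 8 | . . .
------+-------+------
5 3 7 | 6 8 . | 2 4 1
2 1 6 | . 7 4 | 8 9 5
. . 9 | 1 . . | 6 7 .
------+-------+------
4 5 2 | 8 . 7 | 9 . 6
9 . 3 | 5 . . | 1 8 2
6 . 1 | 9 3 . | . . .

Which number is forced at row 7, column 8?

Row 7 already contains {2, 4, 5, 6, 7, 8, 9}.
Column 8 already contains {4, 6, 7, 8, 9}.
Its 3×3 block (box 9) already contains {1, 2, 6, 8, 9}.
The only value from 1–9 not eliminated is 3, so row 7, column 8 = 3.

3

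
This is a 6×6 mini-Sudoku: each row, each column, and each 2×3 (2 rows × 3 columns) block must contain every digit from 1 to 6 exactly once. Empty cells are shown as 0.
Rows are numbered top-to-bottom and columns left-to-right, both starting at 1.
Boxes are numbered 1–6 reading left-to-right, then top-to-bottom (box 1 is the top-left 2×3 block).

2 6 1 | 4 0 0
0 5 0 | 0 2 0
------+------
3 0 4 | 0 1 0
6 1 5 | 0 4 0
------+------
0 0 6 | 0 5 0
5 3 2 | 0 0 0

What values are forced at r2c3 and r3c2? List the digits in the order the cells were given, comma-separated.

3,2

For r2c3:
  Row 2 already contains {2, 5}.
  Column 3 already contains {1, 2, 4, 5, 6}.
  Its 2×3 block (box 1) already contains {1, 2, 5, 6}.
  The only value from 1–6 not eliminated is 3, so r2c3 = 3.
For r3c2:
  Row 3 already contains {1, 3, 4}.
  Column 2 already contains {1, 3, 5, 6}.
  Its 2×3 block (box 3) already contains {1, 3, 4, 5, 6}.
  The only value from 1–6 not eliminated is 2, so r3c2 = 2.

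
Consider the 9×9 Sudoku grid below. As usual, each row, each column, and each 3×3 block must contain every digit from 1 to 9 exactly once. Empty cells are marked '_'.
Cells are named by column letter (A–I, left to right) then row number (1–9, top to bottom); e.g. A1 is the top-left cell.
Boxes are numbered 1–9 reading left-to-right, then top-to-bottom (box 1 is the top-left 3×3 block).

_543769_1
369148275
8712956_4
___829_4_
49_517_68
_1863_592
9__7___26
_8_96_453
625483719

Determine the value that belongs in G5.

3

Row 5 already contains {1, 4, 5, 6, 7, 8, 9}.
Column G already contains {2, 4, 5, 6, 7, 9}.
Its 3×3 block (box 6) already contains {2, 4, 5, 6, 8, 9}.
The only value from 1–9 not eliminated is 3, so G5 = 3.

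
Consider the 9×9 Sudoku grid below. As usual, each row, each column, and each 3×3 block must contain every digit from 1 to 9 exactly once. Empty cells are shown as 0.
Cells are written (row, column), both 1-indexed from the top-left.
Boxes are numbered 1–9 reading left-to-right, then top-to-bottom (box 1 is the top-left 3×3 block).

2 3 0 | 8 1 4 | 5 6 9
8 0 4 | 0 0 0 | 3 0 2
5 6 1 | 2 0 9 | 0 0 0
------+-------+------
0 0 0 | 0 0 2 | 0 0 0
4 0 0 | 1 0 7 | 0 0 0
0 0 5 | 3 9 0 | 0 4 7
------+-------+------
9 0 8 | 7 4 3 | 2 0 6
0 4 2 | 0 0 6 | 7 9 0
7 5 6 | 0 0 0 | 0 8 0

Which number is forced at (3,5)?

3

Cell (3,5) itself could take any of {3, 7} by direct elimination.
Consider where 3 can go in box 2.
(2,4) is out (row 2 already has a 3).
(2,5) is out (row 2 already has a 3).
(2,6) is out (row 2 already has a 3).
So the only cell in box 2 that can hold 3 is (3,5).
Therefore (3,5) = 3.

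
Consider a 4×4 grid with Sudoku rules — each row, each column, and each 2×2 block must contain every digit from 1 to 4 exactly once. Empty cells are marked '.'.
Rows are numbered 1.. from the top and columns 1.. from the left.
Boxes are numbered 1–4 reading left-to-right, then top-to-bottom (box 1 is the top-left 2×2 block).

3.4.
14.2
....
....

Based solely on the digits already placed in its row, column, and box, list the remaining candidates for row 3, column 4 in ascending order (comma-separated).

Row 3 already contains {}.
Column 4 already contains {2}.
Its 2×2 block (box 4) already contains {}.
Removing those from 1–4 leaves {1, 3, 4} as the candidates for row 3, column 4.

1,3,4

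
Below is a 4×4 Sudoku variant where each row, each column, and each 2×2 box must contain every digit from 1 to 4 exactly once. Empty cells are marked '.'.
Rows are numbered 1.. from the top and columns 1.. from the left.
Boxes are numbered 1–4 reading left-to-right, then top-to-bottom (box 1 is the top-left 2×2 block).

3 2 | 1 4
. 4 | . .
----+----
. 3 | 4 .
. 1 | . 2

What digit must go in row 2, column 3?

2

Cell row 2, column 3 itself could take any of {2, 3} by direct elimination.
Consider where 2 can go in box 2.
row 2, column 4 is out (column 4 already has a 2).
So the only cell in box 2 that can hold 2 is row 2, column 3.
Therefore row 2, column 3 = 2.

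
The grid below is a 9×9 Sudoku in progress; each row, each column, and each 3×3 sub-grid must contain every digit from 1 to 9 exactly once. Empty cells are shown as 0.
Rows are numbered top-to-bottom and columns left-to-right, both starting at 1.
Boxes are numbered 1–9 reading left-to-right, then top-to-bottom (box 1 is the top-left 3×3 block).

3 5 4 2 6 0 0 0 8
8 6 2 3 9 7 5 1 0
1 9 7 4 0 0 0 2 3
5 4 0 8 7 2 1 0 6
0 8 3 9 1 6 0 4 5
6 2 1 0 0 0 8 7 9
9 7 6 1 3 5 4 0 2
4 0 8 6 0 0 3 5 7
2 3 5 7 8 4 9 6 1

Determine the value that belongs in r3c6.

8

Row 3 already contains {1, 2, 3, 4, 7, 9}.
Column 6 already contains {2, 4, 5, 6, 7}.
Its 3×3 block (box 2) already contains {2, 3, 4, 6, 7, 9}.
The only value from 1–9 not eliminated is 8, so r3c6 = 8.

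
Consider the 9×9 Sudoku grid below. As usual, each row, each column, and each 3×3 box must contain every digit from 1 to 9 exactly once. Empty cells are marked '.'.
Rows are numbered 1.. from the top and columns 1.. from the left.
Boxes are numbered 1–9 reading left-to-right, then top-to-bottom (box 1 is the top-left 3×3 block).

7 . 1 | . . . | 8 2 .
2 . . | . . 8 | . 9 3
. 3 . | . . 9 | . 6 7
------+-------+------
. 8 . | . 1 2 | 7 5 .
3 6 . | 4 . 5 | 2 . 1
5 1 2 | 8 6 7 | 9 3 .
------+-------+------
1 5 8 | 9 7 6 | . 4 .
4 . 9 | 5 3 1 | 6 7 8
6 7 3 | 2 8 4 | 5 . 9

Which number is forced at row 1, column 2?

Cell row 1, column 2 itself could take any of {4, 9} by direct elimination.
Consider where 9 can go in column 2.
row 2, column 2 is out (row 2 already has a 9).
row 8, column 2 is out (row 8 already has a 9).
So the only cell in column 2 that can hold 9 is row 1, column 2.
Therefore row 1, column 2 = 9.

9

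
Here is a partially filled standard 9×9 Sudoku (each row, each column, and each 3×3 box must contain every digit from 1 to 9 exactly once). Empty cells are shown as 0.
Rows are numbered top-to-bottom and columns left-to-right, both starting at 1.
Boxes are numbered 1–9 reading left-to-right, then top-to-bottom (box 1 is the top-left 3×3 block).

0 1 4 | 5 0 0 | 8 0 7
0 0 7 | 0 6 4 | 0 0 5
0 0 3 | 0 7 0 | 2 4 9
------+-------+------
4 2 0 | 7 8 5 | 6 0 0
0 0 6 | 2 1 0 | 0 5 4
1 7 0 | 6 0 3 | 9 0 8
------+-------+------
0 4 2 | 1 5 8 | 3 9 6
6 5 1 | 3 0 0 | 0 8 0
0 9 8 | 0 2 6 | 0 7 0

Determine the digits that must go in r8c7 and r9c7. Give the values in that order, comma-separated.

4,5

For r8c7:
  Row 8 already contains {1, 3, 5, 6, 8}.
  Column 7 already contains {2, 3, 6, 8, 9}.
  Its 3×3 block (box 9) already contains {3, 6, 7, 8, 9}.
  The only value from 1–9 not eliminated is 4, so r8c7 = 4.
For r9c7:
  Consider where 5 can go in row 9.
  r9c1 is out (box 7 already has a 5).
  r9c4 is out (column 4 already has a 5).
  r9c9 is out (column 9 already has a 5).
  So the only cell in row 9 that can hold 5 is r9c7.
  So r9c7 = 5.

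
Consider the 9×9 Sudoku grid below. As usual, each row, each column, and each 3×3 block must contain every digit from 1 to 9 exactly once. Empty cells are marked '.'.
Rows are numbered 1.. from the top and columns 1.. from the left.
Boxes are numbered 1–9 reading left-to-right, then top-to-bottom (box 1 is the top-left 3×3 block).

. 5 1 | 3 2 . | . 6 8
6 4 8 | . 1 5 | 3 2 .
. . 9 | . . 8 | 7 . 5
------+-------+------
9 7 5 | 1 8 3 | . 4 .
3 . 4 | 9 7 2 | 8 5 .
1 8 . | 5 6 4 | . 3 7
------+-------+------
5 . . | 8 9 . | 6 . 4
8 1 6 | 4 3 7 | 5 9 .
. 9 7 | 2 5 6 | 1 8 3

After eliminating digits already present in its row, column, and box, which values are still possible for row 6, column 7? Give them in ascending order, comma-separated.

Row 6 already contains {1, 3, 4, 5, 6, 7, 8}.
Column 7 already contains {1, 3, 5, 6, 7, 8}.
Its 3×3 block (box 6) already contains {3, 4, 5, 7, 8}.
Removing those from 1–9 leaves {2, 9} as the candidates for row 6, column 7.

2,9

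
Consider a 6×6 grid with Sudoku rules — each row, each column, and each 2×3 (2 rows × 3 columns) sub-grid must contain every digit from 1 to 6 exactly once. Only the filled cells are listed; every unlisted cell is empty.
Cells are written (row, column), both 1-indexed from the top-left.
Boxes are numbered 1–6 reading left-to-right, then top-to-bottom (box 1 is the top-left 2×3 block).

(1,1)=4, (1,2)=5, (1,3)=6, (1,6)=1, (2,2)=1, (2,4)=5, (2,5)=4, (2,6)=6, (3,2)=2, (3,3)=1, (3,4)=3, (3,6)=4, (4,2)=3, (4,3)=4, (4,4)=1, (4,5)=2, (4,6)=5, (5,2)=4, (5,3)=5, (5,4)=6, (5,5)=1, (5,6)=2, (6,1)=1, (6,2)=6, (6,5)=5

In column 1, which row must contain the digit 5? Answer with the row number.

Consider where 5 can go in column 1.
(2,1) is out (row 2 already has a 5).
(4,1) is out (row 4 already has a 5).
(5,1) is out (row 5 already has a 5).
So the only cell in column 1 that can hold 5 is (3,1).
That is row 3.

3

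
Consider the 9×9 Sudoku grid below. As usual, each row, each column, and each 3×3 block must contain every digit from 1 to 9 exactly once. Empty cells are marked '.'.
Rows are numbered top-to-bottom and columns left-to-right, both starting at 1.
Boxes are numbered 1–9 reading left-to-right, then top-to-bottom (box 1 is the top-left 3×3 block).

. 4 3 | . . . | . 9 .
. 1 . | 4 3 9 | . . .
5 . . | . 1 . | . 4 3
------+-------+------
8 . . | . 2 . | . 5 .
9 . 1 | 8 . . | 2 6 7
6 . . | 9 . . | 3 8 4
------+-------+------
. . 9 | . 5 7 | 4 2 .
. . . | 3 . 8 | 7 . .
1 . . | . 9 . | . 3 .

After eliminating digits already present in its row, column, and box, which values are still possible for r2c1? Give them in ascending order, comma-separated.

Row 2 already contains {1, 3, 4, 9}.
Column 1 already contains {1, 5, 6, 8, 9}.
Its 3×3 block (box 1) already contains {1, 3, 4, 5}.
Removing those from 1–9 leaves {2, 7} as the candidates for r2c1.

2,7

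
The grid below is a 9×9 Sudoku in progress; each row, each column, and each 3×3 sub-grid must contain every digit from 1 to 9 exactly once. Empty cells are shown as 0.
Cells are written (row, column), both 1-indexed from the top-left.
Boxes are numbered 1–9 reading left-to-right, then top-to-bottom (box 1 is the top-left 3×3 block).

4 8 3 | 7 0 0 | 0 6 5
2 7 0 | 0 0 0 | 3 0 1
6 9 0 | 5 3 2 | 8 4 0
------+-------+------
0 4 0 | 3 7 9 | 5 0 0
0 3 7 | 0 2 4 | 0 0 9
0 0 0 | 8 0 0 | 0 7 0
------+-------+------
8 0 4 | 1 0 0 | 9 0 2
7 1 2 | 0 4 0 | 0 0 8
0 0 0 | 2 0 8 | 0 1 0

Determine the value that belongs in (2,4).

Cell (2,4) itself could take any of {4, 6, 9} by direct elimination.
Consider where 4 can go in row 2.
(2,3) is out (column 3 already has a 4).
(2,5) is out (column 5 already has a 4).
(2,6) is out (column 6 already has a 4).
(2,8) is out (column 8 already has a 4).
So the only cell in row 2 that can hold 4 is (2,4).
Therefore (2,4) = 4.

4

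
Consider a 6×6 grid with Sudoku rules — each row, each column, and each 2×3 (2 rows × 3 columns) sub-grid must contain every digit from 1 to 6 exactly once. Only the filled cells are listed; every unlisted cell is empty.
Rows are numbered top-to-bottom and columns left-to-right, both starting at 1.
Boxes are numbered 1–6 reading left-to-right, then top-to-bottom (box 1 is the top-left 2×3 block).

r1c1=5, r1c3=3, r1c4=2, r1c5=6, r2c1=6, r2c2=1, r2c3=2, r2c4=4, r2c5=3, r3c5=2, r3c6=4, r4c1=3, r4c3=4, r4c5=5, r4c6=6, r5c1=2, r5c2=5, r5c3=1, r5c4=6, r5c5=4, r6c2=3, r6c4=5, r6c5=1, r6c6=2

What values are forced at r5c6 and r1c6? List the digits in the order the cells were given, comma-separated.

For r5c6:
  Row 5 already contains {1, 2, 4, 5, 6}.
  Column 6 already contains {2, 4, 6}.
  Its 2×3 block (box 6) already contains {1, 2, 4, 5, 6}.
  The only value from 1–6 not eliminated is 3, so r5c6 = 3.
For r1c6:
  Row 1 already contains {2, 3, 5, 6}.
  Column 6 already contains {2, 4, 6}.
  Its 2×3 block (box 2) already contains {2, 3, 4, 6}.
  The only value from 1–6 not eliminated is 1, so r1c6 = 1.

3,1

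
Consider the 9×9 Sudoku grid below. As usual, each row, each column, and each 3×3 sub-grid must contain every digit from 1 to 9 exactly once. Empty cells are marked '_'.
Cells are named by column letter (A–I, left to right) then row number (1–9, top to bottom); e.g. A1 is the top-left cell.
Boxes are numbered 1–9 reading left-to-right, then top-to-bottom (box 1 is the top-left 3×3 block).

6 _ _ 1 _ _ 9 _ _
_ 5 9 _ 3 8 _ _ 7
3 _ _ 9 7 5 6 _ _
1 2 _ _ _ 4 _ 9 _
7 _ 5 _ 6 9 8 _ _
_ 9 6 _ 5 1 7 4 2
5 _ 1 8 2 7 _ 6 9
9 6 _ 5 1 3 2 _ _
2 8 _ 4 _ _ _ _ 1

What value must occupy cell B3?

Cell B3 itself could take any of {1, 4} by direct elimination.
Consider where 1 can go in column B.
B1 is out (row 1 already has a 1).
B5 is out (box 4 already has a 1).
B7 is out (row 7 already has a 1).
So the only cell in column B that can hold 1 is B3.
Therefore B3 = 1.

1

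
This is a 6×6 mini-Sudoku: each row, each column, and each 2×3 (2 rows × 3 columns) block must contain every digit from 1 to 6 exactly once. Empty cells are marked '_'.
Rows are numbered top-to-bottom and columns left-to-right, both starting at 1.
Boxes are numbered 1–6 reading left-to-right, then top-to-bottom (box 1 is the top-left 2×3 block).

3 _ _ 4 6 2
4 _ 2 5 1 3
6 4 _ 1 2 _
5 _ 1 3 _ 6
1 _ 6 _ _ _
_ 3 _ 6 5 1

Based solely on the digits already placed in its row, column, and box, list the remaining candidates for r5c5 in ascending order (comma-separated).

3,4

Row 5 already contains {1, 6}.
Column 5 already contains {1, 2, 5, 6}.
Its 2×3 block (box 6) already contains {1, 5, 6}.
Removing those from 1–6 leaves {3, 4} as the candidates for r5c5.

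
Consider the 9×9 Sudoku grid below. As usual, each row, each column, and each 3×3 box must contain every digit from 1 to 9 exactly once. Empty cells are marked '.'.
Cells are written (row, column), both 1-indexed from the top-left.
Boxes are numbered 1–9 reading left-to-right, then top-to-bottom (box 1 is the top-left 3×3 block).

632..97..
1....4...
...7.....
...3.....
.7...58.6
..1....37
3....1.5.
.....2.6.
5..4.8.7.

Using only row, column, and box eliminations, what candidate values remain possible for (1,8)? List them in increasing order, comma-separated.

1,4,8

Row 1 already contains {2, 3, 6, 7, 9}.
Column 8 already contains {3, 5, 6, 7}.
Its 3×3 block (box 3) already contains {7}.
Removing those from 1–9 leaves {1, 4, 8} as the candidates for (1,8).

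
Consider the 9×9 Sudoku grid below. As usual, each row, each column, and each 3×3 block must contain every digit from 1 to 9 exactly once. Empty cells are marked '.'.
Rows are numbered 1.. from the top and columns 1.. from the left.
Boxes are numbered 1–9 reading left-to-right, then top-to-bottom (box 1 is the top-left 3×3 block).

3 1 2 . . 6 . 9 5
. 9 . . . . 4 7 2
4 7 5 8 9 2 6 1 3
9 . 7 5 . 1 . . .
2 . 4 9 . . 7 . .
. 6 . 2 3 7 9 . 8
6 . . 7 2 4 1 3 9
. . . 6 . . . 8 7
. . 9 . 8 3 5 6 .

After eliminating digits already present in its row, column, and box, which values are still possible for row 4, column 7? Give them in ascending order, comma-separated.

Row 4 already contains {1, 5, 7, 9}.
Column 7 already contains {1, 4, 5, 6, 7, 9}.
Its 3×3 block (box 6) already contains {7, 8, 9}.
Removing those from 1–9 leaves {2, 3} as the candidates for row 4, column 7.

2,3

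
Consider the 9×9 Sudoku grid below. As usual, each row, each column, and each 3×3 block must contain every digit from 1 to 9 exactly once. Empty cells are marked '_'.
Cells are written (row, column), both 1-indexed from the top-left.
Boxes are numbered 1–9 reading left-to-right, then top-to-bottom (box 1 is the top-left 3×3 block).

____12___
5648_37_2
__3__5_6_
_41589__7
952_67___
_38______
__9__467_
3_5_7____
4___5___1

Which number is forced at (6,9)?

Cell (6,9) itself could take any of {4, 5, 6, 9} by direct elimination.
Consider where 6 can go in column 9.
(1,9) is out (box 3 already has a 6).
(3,9) is out (row 3 already has a 6).
(5,9) is out (row 5 already has a 6).
(7,9) is out (row 7 already has a 6).
(8,9) is out (box 9 already has a 6).
So the only cell in column 9 that can hold 6 is (6,9).
Therefore (6,9) = 6.

6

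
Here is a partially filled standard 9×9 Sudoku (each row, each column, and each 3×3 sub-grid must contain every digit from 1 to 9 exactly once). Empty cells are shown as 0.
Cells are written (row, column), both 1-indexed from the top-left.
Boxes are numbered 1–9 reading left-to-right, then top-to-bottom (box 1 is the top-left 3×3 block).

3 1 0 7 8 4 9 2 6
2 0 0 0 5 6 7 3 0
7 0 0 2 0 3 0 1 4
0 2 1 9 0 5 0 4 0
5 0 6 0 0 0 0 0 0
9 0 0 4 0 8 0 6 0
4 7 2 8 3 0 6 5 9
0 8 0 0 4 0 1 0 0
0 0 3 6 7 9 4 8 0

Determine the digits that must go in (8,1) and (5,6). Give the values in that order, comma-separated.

6,7

For (8,1):
  Row 8 already contains {1, 4, 8}.
  Column 1 already contains {2, 3, 4, 5, 7, 9}.
  Its 3×3 block (box 7) already contains {2, 3, 4, 7, 8}.
  The only value from 1–9 not eliminated is 6, so (8,1) = 6.
For (5,6):
  Consider where 7 can go in column 6.
  (7,6) is out (row 7 already has a 7).
  (8,6) is out (box 8 already has a 7).
  So the only cell in column 6 that can hold 7 is (5,6).
  So (5,6) = 7.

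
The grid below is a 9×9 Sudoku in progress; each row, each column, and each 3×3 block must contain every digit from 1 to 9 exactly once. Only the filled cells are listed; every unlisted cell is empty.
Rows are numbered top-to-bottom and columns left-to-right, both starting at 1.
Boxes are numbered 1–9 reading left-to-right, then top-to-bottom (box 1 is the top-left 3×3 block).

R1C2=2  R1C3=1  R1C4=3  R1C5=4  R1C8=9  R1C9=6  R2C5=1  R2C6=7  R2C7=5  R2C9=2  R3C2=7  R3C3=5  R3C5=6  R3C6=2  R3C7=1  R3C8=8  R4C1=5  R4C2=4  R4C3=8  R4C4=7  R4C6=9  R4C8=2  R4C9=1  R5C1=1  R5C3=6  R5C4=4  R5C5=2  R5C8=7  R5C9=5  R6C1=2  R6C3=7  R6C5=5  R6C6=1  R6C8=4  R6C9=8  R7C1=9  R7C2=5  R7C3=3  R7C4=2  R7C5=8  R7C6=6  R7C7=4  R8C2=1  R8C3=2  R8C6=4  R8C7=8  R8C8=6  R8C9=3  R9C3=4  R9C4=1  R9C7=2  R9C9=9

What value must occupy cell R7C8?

1

Row 7 already contains {2, 3, 4, 5, 6, 8, 9}.
Column 8 already contains {2, 4, 6, 7, 8, 9}.
Its 3×3 block (box 9) already contains {2, 3, 4, 6, 8, 9}.
The only value from 1–9 not eliminated is 1, so R7C8 = 1.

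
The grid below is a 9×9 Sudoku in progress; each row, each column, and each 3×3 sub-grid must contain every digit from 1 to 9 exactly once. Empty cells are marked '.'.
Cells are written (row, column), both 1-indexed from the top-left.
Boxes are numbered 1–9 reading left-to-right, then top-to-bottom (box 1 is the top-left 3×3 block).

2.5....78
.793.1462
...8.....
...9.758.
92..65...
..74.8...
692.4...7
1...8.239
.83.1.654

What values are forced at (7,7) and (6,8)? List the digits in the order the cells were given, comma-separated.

8,2

For (7,7):
  Consider where 8 can go in column 7.
  (1,7) is out (row 1 already has a 8).
  (3,7) is out (row 3 already has a 8).
  (5,7) is out (box 6 already has a 8).
  (6,7) is out (row 6 already has a 8).
  So the only cell in column 7 that can hold 8 is (7,7).
  So (7,7) = 8.
For (6,8):
  Consider where 2 can go in box 6.
  (4,9) is out (column 9 already has a 2). (5,7) is out (row 5 already has a 2). (5,8) is out (row 5 already has a 2). (5,9) is out (row 5 already has a 2). The remaining empty cells in box 6 are similarly blocked.
  So the only cell in box 6 that can hold 2 is (6,8).
  So (6,8) = 2.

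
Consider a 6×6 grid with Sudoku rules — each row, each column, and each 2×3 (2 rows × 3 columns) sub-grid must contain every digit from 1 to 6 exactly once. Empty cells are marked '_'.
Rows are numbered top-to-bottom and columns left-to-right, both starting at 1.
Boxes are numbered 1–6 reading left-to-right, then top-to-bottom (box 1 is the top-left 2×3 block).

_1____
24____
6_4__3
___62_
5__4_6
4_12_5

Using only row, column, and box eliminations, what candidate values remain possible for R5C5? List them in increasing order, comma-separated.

Row 5 already contains {4, 5, 6}.
Column 5 already contains {2}.
Its 2×3 block (box 6) already contains {2, 4, 5, 6}.
Removing those from 1–6 leaves {1, 3} as the candidates for R5C5.

1,3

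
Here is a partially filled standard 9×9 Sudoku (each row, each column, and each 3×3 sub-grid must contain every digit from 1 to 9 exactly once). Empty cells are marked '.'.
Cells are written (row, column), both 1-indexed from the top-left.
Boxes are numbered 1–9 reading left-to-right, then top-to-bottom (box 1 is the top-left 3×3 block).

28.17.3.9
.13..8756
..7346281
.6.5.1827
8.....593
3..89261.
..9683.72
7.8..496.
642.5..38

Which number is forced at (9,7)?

1

Row 9 already contains {2, 3, 4, 5, 6, 8}.
Column 7 already contains {2, 3, 5, 6, 7, 8, 9}.
Its 3×3 block (box 9) already contains {2, 3, 6, 7, 8, 9}.
The only value from 1–9 not eliminated is 1, so (9,7) = 1.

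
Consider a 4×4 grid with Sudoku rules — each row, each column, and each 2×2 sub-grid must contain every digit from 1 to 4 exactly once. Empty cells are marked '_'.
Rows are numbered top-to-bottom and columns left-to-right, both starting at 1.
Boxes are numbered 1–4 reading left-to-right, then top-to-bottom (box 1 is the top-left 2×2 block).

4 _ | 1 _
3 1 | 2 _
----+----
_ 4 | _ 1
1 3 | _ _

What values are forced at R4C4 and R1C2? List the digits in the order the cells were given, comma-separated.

2,2

For R4C4:
  Consider where 2 can go in column 4.
  R1C4 is out (box 2 already has a 2).
  R2C4 is out (row 2 already has a 2).
  So the only cell in column 4 that can hold 2 is R4C4.
  So R4C4 = 2.
For R1C2:
  Row 1 already contains {1, 4}.
  Column 2 already contains {1, 3, 4}.
  Its 2×2 block (box 1) already contains {1, 3, 4}.
  The only value from 1–4 not eliminated is 2, so R1C2 = 2.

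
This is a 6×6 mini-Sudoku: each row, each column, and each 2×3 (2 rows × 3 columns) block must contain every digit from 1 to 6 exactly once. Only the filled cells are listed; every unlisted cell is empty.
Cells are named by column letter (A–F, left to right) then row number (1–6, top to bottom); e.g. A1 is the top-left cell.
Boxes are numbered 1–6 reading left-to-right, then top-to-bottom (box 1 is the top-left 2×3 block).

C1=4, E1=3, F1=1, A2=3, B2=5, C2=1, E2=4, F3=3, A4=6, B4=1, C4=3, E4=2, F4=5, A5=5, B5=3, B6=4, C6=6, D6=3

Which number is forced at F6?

2

Row 6 already contains {3, 4, 6}.
Column F already contains {1, 3, 5}.
Its 2×3 block (box 6) already contains {3}.
The only value from 1–6 not eliminated is 2, so F6 = 2.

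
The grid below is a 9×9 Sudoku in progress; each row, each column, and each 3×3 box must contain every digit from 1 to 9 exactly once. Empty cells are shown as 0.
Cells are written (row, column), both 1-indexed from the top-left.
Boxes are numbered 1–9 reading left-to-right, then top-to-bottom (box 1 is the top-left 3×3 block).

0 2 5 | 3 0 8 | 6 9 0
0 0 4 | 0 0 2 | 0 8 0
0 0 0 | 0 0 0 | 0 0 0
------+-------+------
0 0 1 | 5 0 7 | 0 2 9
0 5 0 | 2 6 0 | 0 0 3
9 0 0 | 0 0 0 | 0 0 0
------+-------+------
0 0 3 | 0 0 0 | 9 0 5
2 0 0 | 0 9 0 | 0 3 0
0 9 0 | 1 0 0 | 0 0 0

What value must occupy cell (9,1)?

Cell (9,1) itself could take any of {4, 5, 6, 7, 8} by direct elimination.
Consider where 5 can go in box 7.
(7,1) is out (row 7 already has a 5).
(7,2) is out (row 7 already has a 5).
(8,2) is out (column 2 already has a 5).
(8,3) is out (column 3 already has a 5).
(9,3) is out (column 3 already has a 5).
So the only cell in box 7 that can hold 5 is (9,1).
Therefore (9,1) = 5.

5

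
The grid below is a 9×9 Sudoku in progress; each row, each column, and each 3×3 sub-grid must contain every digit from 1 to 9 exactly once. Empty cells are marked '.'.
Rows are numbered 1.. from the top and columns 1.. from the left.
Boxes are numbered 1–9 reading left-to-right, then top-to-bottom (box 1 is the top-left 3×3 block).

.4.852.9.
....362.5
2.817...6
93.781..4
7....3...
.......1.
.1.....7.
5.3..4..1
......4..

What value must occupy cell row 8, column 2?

7

Cell row 8, column 2 itself could take any of {2, 6, 7, 8, 9} by direct elimination.
Consider where 7 can go in row 8.
row 8, column 4 is out (column 4 already has a 7).
row 8, column 5 is out (column 5 already has a 7).
row 8, column 7 is out (box 9 already has a 7).
row 8, column 8 is out (column 8 already has a 7).
So the only cell in row 8 that can hold 7 is row 8, column 2.
Therefore row 8, column 2 = 7.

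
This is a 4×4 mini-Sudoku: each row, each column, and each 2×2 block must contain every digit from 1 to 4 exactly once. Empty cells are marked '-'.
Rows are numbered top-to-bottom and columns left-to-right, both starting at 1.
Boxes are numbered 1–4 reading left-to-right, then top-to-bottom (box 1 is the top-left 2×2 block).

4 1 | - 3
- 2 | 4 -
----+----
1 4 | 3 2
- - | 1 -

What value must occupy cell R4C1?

2

Cell R4C1 itself could take any of {2, 3} by direct elimination.
Consider where 2 can go in box 3.
R4C2 is out (column 2 already has a 2).
So the only cell in box 3 that can hold 2 is R4C1.
Therefore R4C1 = 2.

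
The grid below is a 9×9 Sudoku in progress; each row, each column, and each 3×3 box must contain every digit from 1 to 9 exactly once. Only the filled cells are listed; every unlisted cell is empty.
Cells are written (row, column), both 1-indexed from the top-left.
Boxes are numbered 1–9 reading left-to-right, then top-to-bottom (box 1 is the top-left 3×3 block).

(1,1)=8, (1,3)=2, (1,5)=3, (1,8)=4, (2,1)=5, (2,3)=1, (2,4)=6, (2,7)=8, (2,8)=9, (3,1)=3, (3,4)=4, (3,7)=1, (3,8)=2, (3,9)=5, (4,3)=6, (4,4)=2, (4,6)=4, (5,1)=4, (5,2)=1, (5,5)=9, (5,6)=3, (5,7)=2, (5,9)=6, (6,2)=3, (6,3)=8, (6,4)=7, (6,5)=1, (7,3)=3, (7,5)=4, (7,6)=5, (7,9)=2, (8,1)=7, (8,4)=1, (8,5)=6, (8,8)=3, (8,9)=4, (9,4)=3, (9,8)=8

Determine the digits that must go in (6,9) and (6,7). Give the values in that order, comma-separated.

For (6,9):
  Row 6 already contains {1, 3, 7, 8}.
  Column 9 already contains {2, 4, 5, 6}.
  Its 3×3 block (box 6) already contains {2, 6}.
  The only value from 1–9 not eliminated is 9, so (6,9) = 9.
For (6,7):
  Consider where 4 can go in column 7.
  (1,7) is out (row 1 already has a 4).
  (4,7) is out (row 4 already has a 4).
  (7,7) is out (row 7 already has a 4).
  (8,7) is out (row 8 already has a 4).
  (9,7) is out (box 9 already has a 4).
  So the only cell in column 7 that can hold 4 is (6,7).
  So (6,7) = 4.

9,4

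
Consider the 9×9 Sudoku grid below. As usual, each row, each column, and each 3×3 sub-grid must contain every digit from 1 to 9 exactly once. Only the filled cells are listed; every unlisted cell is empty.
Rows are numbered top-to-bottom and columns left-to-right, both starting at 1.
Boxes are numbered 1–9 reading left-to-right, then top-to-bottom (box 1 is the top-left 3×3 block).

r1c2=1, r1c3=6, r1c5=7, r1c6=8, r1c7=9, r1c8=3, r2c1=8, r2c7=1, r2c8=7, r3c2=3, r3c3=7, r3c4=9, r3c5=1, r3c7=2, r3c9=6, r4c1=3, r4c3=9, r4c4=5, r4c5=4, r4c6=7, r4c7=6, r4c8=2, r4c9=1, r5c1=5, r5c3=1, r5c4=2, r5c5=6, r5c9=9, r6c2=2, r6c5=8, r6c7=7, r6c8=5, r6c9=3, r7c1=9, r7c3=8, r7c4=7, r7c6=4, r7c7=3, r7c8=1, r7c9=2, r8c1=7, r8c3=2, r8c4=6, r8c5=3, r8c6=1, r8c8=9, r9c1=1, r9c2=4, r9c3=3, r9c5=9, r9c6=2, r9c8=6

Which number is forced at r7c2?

6

Cell r7c2 itself could take any of {5, 6} by direct elimination.
Consider where 6 can go in box 7.
r8c2 is out (row 8 already has a 6).
So the only cell in box 7 that can hold 6 is r7c2.
Therefore r7c2 = 6.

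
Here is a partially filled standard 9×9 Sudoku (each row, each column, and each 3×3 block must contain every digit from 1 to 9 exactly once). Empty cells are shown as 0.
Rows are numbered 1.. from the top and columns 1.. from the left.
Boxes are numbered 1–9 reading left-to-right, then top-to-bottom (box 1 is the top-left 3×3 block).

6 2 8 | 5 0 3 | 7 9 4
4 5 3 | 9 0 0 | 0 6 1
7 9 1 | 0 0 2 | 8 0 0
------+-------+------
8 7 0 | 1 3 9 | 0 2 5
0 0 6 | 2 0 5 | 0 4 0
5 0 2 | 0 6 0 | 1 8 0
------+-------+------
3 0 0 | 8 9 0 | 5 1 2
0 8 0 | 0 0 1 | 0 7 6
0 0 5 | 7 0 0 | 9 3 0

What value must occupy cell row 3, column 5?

4

Row 3 already contains {1, 2, 7, 8, 9}.
Column 5 already contains {3, 6, 9}.
Its 3×3 block (box 2) already contains {2, 3, 5, 9}.
The only value from 1–9 not eliminated is 4, so row 3, column 5 = 4.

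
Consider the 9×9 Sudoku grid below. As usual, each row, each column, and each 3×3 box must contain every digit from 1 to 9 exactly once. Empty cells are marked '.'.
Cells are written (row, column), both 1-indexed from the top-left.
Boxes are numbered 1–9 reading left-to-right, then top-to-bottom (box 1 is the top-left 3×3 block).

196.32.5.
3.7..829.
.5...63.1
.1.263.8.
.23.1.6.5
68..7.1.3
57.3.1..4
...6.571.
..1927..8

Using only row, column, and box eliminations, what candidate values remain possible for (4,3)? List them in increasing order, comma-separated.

Row 4 already contains {1, 2, 3, 6, 8}.
Column 3 already contains {1, 3, 6, 7}.
Its 3×3 block (box 4) already contains {1, 2, 3, 6, 8}.
Removing those from 1–9 leaves {4, 5, 9} as the candidates for (4,3).

4,5,9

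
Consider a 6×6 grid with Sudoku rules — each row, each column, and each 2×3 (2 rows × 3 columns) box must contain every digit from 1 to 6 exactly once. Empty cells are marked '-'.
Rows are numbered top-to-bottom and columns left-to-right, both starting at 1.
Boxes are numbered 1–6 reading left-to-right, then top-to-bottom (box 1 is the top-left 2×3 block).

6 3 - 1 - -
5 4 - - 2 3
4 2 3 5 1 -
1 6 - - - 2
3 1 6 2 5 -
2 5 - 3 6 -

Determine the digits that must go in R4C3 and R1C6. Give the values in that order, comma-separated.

5,5

For R4C3:
  Row 4 already contains {1, 2, 6}.
  Column 3 already contains {3, 6}.
  Its 2×3 block (box 3) already contains {1, 2, 3, 4, 6}.
  The only value from 1–6 not eliminated is 5, so R4C3 = 5.
For R1C6:
  Consider where 5 can go in column 6.
  R3C6 is out (row 3 already has a 5).
  R5C6 is out (row 5 already has a 5).
  R6C6 is out (row 6 already has a 5).
  So the only cell in column 6 that can hold 5 is R1C6.
  So R1C6 = 5.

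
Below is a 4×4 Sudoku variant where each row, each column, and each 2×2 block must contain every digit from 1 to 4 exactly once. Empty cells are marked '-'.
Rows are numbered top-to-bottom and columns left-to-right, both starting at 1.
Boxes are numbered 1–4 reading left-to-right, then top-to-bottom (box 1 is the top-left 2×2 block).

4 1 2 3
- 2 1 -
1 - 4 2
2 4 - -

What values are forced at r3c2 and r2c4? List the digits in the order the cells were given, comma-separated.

For r3c2:
  Row 3 already contains {1, 2, 4}.
  Column 2 already contains {1, 2, 4}.
  Its 2×2 block (box 3) already contains {1, 2, 4}.
  The only value from 1–4 not eliminated is 3, so r3c2 = 3.
For r2c4:
  Row 2 already contains {1, 2}.
  Column 4 already contains {2, 3}.
  Its 2×2 block (box 2) already contains {1, 2, 3}.
  The only value from 1–4 not eliminated is 4, so r2c4 = 4.

3,4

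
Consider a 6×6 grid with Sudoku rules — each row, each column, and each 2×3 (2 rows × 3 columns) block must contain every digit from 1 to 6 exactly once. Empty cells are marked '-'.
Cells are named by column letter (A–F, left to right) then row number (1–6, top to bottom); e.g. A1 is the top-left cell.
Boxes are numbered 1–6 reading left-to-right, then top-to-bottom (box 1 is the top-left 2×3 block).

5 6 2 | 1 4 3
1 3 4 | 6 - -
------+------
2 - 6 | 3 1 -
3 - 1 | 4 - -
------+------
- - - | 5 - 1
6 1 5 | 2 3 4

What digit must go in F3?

Row 3 already contains {1, 2, 3, 6}.
Column F already contains {1, 3, 4}.
Its 2×3 block (box 4) already contains {1, 3, 4}.
The only value from 1–6 not eliminated is 5, so F3 = 5.

5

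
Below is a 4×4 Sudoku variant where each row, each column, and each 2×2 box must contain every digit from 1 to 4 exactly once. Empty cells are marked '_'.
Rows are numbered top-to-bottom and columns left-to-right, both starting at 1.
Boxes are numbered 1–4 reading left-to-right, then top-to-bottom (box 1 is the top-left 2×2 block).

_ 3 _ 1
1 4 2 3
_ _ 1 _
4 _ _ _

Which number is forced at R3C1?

Cell R3C1 itself could take any of {2, 3} by direct elimination.
Consider where 3 can go in row 3.
R3C2 is out (column 2 already has a 3).
R3C4 is out (column 4 already has a 3).
So the only cell in row 3 that can hold 3 is R3C1.
Therefore R3C1 = 3.

3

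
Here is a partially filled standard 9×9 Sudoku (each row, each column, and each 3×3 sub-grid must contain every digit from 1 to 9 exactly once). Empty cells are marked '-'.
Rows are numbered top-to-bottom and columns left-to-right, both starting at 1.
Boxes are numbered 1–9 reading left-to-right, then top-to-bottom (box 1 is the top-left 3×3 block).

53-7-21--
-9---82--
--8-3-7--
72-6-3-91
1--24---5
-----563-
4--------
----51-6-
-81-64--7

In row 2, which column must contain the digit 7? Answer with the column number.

3

Consider where 7 can go in row 2.
r2c1 is out (column 1 already has a 7).
r2c4 is out (column 4 already has a 7).
r2c5 is out (box 2 already has a 7).
r2c8 is out (box 3 already has a 7).
r2c9 is out (column 9 already has a 7).
So the only cell in row 2 that can hold 7 is r2c3.
That is column 3.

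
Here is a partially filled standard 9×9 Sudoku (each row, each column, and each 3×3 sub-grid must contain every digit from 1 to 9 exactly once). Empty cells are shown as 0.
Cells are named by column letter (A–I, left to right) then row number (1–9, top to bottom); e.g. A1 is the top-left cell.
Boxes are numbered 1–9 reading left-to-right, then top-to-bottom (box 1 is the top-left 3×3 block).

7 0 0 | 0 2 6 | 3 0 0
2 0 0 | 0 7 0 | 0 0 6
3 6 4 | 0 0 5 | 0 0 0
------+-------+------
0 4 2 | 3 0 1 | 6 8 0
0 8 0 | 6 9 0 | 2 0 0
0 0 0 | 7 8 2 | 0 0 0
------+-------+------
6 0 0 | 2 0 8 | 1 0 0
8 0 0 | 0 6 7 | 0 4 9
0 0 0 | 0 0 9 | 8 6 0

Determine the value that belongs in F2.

3

Cell F2 itself could take any of {3, 4} by direct elimination.
Consider where 3 can go in column F.
F5 is out (box 5 already has a 3).
So the only cell in column F that can hold 3 is F2.
Therefore F2 = 3.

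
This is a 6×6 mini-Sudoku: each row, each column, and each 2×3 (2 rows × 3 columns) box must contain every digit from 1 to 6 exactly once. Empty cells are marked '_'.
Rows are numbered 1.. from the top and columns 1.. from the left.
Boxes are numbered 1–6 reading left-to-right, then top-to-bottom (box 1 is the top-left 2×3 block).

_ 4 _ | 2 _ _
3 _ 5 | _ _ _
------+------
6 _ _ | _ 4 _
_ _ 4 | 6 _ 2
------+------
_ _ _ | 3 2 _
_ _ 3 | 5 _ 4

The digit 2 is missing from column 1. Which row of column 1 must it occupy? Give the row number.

6

Consider where 2 can go in column 1.
row 1, column 1 is out (row 1 already has a 2).
row 4, column 1 is out (row 4 already has a 2).
row 5, column 1 is out (row 5 already has a 2).
So the only cell in column 1 that can hold 2 is row 6, column 1.
That is row 6.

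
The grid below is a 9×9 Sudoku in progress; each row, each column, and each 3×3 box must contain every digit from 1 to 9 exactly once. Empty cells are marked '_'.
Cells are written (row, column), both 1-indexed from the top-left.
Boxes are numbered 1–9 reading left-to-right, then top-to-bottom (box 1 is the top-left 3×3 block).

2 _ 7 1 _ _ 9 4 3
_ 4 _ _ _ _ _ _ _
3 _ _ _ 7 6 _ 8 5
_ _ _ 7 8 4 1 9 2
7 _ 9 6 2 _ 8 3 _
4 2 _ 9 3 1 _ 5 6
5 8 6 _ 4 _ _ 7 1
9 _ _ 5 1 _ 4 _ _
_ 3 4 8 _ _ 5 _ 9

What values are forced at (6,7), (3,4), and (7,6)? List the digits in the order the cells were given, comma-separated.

For (6,7):
  Row 6 already contains {1, 2, 3, 4, 5, 6, 9}.
  Column 7 already contains {1, 4, 5, 8, 9}.
  Its 3×3 block (box 6) already contains {1, 2, 3, 5, 6, 8, 9}.
  The only value from 1–9 not eliminated is 7, so (6,7) = 7.
For (3,4):
  Consider where 4 can go in box 2.
  (1,5) is out (row 1 already has a 4).
  (1,6) is out (row 1 already has a 4).
  (2,4) is out (row 2 already has a 4).
  (2,5) is out (row 2 already has a 4).
  (2,6) is out (row 2 already has a 4).
  So the only cell in box 2 that can hold 4 is (3,4).
  So (3,4) = 4.
For (7,6):
  Consider where 9 can go in box 8.
  (7,4) is out (column 4 already has a 9).
  (8,6) is out (row 8 already has a 9).
  (9,5) is out (row 9 already has a 9).
  (9,6) is out (row 9 already has a 9).
  So the only cell in box 8 that can hold 9 is (7,6).
  So (7,6) = 9.

7,4,9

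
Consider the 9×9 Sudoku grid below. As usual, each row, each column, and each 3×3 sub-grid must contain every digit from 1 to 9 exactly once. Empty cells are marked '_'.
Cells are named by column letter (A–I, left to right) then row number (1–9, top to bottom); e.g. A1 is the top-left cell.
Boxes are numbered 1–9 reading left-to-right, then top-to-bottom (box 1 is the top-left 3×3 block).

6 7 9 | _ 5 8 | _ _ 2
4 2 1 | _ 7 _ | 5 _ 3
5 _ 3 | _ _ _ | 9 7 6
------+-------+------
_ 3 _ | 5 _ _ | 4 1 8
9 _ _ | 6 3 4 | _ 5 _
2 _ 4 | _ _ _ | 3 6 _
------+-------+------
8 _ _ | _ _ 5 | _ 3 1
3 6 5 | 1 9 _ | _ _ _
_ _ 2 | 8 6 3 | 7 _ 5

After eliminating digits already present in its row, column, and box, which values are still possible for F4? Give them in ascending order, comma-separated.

2,7,9

Row 4 already contains {1, 3, 4, 5, 8}.
Column F already contains {3, 4, 5, 8}.
Its 3×3 block (box 5) already contains {3, 4, 5, 6}.
Removing those from 1–9 leaves {2, 7, 9} as the candidates for F4.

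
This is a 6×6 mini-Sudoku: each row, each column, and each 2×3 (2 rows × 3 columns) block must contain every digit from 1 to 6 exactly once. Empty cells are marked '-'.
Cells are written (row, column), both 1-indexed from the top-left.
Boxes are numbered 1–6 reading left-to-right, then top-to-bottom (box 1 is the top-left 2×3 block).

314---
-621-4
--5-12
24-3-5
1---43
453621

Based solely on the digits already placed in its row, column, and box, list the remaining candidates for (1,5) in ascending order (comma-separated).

Row 1 already contains {1, 3, 4}.
Column 5 already contains {1, 2, 4}.
Its 2×3 block (box 2) already contains {1, 4}.
Removing those from 1–6 leaves {5, 6} as the candidates for (1,5).

5,6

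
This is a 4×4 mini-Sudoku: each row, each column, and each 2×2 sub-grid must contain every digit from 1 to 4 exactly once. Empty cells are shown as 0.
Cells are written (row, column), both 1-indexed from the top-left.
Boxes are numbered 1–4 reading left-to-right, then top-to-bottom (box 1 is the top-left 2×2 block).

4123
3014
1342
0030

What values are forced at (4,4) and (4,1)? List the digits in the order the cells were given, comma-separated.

1,2

For (4,4):
  Row 4 already contains {3}.
  Column 4 already contains {2, 3, 4}.
  Its 2×2 block (box 4) already contains {2, 3, 4}.
  The only value from 1–4 not eliminated is 1, so (4,4) = 1.
For (4,1):
  Row 4 already contains {3}.
  Column 1 already contains {1, 3, 4}.
  Its 2×2 block (box 3) already contains {1, 3}.
  The only value from 1–4 not eliminated is 2, so (4,1) = 2.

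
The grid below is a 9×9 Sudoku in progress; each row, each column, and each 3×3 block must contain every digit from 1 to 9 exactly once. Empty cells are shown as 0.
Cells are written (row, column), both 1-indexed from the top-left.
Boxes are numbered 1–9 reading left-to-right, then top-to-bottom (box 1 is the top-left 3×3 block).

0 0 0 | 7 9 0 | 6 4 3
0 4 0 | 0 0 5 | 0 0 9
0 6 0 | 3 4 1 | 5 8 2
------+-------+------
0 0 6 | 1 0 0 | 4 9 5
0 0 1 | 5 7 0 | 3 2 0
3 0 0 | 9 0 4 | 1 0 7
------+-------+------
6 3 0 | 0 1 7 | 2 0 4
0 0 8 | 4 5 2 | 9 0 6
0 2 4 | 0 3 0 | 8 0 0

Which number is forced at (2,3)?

Cell (2,3) itself could take any of {2, 3, 7} by direct elimination.
Consider where 3 can go in column 3.
(1,3) is out (row 1 already has a 3).
(3,3) is out (row 3 already has a 3).
(6,3) is out (row 6 already has a 3).
(7,3) is out (row 7 already has a 3).
So the only cell in column 3 that can hold 3 is (2,3).
Therefore (2,3) = 3.

3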